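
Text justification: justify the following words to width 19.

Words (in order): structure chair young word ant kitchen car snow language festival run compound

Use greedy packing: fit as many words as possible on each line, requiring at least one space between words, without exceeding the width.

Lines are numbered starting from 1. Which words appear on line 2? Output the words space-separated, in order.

Answer: young word ant

Derivation:
Line 1: ['structure', 'chair'] (min_width=15, slack=4)
Line 2: ['young', 'word', 'ant'] (min_width=14, slack=5)
Line 3: ['kitchen', 'car', 'snow'] (min_width=16, slack=3)
Line 4: ['language', 'festival'] (min_width=17, slack=2)
Line 5: ['run', 'compound'] (min_width=12, slack=7)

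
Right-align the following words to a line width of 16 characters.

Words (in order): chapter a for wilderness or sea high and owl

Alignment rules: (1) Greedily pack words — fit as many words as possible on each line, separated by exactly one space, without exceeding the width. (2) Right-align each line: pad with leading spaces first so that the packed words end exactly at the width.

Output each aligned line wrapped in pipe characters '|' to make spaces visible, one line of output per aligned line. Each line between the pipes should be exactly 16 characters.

Answer: |   chapter a for|
|   wilderness or|
|sea high and owl|

Derivation:
Line 1: ['chapter', 'a', 'for'] (min_width=13, slack=3)
Line 2: ['wilderness', 'or'] (min_width=13, slack=3)
Line 3: ['sea', 'high', 'and', 'owl'] (min_width=16, slack=0)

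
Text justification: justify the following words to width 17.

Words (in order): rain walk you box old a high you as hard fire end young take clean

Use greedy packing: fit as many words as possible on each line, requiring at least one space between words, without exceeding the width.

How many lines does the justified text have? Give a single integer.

Line 1: ['rain', 'walk', 'you', 'box'] (min_width=17, slack=0)
Line 2: ['old', 'a', 'high', 'you', 'as'] (min_width=17, slack=0)
Line 3: ['hard', 'fire', 'end'] (min_width=13, slack=4)
Line 4: ['young', 'take', 'clean'] (min_width=16, slack=1)
Total lines: 4

Answer: 4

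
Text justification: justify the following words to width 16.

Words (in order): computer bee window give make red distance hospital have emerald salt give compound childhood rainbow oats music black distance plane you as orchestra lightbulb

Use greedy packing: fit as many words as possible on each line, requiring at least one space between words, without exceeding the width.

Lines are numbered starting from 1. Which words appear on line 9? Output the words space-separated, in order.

Answer: music black

Derivation:
Line 1: ['computer', 'bee'] (min_width=12, slack=4)
Line 2: ['window', 'give', 'make'] (min_width=16, slack=0)
Line 3: ['red', 'distance'] (min_width=12, slack=4)
Line 4: ['hospital', 'have'] (min_width=13, slack=3)
Line 5: ['emerald', 'salt'] (min_width=12, slack=4)
Line 6: ['give', 'compound'] (min_width=13, slack=3)
Line 7: ['childhood'] (min_width=9, slack=7)
Line 8: ['rainbow', 'oats'] (min_width=12, slack=4)
Line 9: ['music', 'black'] (min_width=11, slack=5)
Line 10: ['distance', 'plane'] (min_width=14, slack=2)
Line 11: ['you', 'as', 'orchestra'] (min_width=16, slack=0)
Line 12: ['lightbulb'] (min_width=9, slack=7)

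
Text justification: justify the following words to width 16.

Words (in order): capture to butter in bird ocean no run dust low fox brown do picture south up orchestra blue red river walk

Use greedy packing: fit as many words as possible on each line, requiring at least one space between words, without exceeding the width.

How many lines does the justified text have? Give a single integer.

Answer: 8

Derivation:
Line 1: ['capture', 'to'] (min_width=10, slack=6)
Line 2: ['butter', 'in', 'bird'] (min_width=14, slack=2)
Line 3: ['ocean', 'no', 'run'] (min_width=12, slack=4)
Line 4: ['dust', 'low', 'fox'] (min_width=12, slack=4)
Line 5: ['brown', 'do', 'picture'] (min_width=16, slack=0)
Line 6: ['south', 'up'] (min_width=8, slack=8)
Line 7: ['orchestra', 'blue'] (min_width=14, slack=2)
Line 8: ['red', 'river', 'walk'] (min_width=14, slack=2)
Total lines: 8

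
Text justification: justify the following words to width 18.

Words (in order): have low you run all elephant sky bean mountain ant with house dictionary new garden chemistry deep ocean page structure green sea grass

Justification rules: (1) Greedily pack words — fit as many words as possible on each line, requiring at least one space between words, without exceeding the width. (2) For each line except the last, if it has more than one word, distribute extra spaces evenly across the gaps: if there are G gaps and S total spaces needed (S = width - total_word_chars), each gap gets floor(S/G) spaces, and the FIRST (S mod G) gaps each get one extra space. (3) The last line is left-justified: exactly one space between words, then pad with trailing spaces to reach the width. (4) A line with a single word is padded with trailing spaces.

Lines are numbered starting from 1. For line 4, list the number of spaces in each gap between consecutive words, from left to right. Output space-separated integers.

Answer: 9

Derivation:
Line 1: ['have', 'low', 'you', 'run'] (min_width=16, slack=2)
Line 2: ['all', 'elephant', 'sky'] (min_width=16, slack=2)
Line 3: ['bean', 'mountain', 'ant'] (min_width=17, slack=1)
Line 4: ['with', 'house'] (min_width=10, slack=8)
Line 5: ['dictionary', 'new'] (min_width=14, slack=4)
Line 6: ['garden', 'chemistry'] (min_width=16, slack=2)
Line 7: ['deep', 'ocean', 'page'] (min_width=15, slack=3)
Line 8: ['structure', 'green'] (min_width=15, slack=3)
Line 9: ['sea', 'grass'] (min_width=9, slack=9)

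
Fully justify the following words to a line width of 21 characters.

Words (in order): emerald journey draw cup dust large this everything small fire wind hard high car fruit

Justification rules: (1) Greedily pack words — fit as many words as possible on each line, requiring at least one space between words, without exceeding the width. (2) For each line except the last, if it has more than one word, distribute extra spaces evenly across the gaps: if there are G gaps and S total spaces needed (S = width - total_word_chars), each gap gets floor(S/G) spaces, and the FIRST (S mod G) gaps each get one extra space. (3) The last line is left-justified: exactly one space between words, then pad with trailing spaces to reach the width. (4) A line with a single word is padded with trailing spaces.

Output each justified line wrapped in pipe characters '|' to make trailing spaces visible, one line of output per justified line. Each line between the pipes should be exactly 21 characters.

Line 1: ['emerald', 'journey', 'draw'] (min_width=20, slack=1)
Line 2: ['cup', 'dust', 'large', 'this'] (min_width=19, slack=2)
Line 3: ['everything', 'small', 'fire'] (min_width=21, slack=0)
Line 4: ['wind', 'hard', 'high', 'car'] (min_width=18, slack=3)
Line 5: ['fruit'] (min_width=5, slack=16)

Answer: |emerald  journey draw|
|cup  dust  large this|
|everything small fire|
|wind  hard  high  car|
|fruit                |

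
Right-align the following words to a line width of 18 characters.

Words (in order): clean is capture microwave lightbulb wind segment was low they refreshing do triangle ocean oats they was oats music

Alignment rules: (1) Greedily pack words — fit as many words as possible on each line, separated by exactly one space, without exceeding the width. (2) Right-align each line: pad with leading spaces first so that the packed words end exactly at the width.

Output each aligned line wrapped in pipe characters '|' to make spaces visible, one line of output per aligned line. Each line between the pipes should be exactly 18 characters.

Answer: |  clean is capture|
|         microwave|
|    lightbulb wind|
|   segment was low|
|they refreshing do|
|    triangle ocean|
|oats they was oats|
|             music|

Derivation:
Line 1: ['clean', 'is', 'capture'] (min_width=16, slack=2)
Line 2: ['microwave'] (min_width=9, slack=9)
Line 3: ['lightbulb', 'wind'] (min_width=14, slack=4)
Line 4: ['segment', 'was', 'low'] (min_width=15, slack=3)
Line 5: ['they', 'refreshing', 'do'] (min_width=18, slack=0)
Line 6: ['triangle', 'ocean'] (min_width=14, slack=4)
Line 7: ['oats', 'they', 'was', 'oats'] (min_width=18, slack=0)
Line 8: ['music'] (min_width=5, slack=13)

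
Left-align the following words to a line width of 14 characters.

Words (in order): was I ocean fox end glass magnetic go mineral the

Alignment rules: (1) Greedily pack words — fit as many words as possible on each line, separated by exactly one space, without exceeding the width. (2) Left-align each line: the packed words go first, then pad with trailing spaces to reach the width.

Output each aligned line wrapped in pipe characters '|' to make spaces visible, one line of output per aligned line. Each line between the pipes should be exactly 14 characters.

Answer: |was I ocean   |
|fox end glass |
|magnetic go   |
|mineral the   |

Derivation:
Line 1: ['was', 'I', 'ocean'] (min_width=11, slack=3)
Line 2: ['fox', 'end', 'glass'] (min_width=13, slack=1)
Line 3: ['magnetic', 'go'] (min_width=11, slack=3)
Line 4: ['mineral', 'the'] (min_width=11, slack=3)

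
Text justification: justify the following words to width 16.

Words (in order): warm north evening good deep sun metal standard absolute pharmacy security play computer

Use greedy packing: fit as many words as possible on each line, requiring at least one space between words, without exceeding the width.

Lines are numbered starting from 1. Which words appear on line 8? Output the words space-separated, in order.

Line 1: ['warm', 'north'] (min_width=10, slack=6)
Line 2: ['evening', 'good'] (min_width=12, slack=4)
Line 3: ['deep', 'sun', 'metal'] (min_width=14, slack=2)
Line 4: ['standard'] (min_width=8, slack=8)
Line 5: ['absolute'] (min_width=8, slack=8)
Line 6: ['pharmacy'] (min_width=8, slack=8)
Line 7: ['security', 'play'] (min_width=13, slack=3)
Line 8: ['computer'] (min_width=8, slack=8)

Answer: computer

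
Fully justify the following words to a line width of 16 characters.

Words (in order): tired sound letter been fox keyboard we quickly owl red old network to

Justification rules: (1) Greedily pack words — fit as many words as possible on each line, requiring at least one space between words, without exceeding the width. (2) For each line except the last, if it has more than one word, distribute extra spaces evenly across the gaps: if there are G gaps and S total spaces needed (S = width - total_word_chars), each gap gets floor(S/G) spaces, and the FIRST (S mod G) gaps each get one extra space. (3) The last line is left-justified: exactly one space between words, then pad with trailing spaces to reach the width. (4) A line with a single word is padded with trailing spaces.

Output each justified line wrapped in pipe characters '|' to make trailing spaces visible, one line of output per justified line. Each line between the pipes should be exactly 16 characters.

Line 1: ['tired', 'sound'] (min_width=11, slack=5)
Line 2: ['letter', 'been', 'fox'] (min_width=15, slack=1)
Line 3: ['keyboard', 'we'] (min_width=11, slack=5)
Line 4: ['quickly', 'owl', 'red'] (min_width=15, slack=1)
Line 5: ['old', 'network', 'to'] (min_width=14, slack=2)

Answer: |tired      sound|
|letter  been fox|
|keyboard      we|
|quickly  owl red|
|old network to  |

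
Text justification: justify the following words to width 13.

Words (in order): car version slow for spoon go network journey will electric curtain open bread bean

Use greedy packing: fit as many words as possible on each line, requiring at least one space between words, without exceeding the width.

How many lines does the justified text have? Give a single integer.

Line 1: ['car', 'version'] (min_width=11, slack=2)
Line 2: ['slow', 'for'] (min_width=8, slack=5)
Line 3: ['spoon', 'go'] (min_width=8, slack=5)
Line 4: ['network'] (min_width=7, slack=6)
Line 5: ['journey', 'will'] (min_width=12, slack=1)
Line 6: ['electric'] (min_width=8, slack=5)
Line 7: ['curtain', 'open'] (min_width=12, slack=1)
Line 8: ['bread', 'bean'] (min_width=10, slack=3)
Total lines: 8

Answer: 8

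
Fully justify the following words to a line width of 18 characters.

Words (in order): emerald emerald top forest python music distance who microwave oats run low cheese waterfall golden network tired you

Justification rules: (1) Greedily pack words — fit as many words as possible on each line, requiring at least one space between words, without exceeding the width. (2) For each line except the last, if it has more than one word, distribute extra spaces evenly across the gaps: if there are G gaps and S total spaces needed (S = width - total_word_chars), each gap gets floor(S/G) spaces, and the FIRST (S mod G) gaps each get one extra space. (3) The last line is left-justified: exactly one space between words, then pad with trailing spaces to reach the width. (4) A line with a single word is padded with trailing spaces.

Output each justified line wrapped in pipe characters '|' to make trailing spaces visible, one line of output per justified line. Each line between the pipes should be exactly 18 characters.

Answer: |emerald    emerald|
|top  forest python|
|music distance who|
|microwave oats run|
|low         cheese|
|waterfall   golden|
|network tired you |

Derivation:
Line 1: ['emerald', 'emerald'] (min_width=15, slack=3)
Line 2: ['top', 'forest', 'python'] (min_width=17, slack=1)
Line 3: ['music', 'distance', 'who'] (min_width=18, slack=0)
Line 4: ['microwave', 'oats', 'run'] (min_width=18, slack=0)
Line 5: ['low', 'cheese'] (min_width=10, slack=8)
Line 6: ['waterfall', 'golden'] (min_width=16, slack=2)
Line 7: ['network', 'tired', 'you'] (min_width=17, slack=1)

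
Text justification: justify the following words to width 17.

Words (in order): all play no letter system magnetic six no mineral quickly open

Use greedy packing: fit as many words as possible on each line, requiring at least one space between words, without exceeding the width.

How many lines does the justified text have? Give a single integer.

Line 1: ['all', 'play', 'no'] (min_width=11, slack=6)
Line 2: ['letter', 'system'] (min_width=13, slack=4)
Line 3: ['magnetic', 'six', 'no'] (min_width=15, slack=2)
Line 4: ['mineral', 'quickly'] (min_width=15, slack=2)
Line 5: ['open'] (min_width=4, slack=13)
Total lines: 5

Answer: 5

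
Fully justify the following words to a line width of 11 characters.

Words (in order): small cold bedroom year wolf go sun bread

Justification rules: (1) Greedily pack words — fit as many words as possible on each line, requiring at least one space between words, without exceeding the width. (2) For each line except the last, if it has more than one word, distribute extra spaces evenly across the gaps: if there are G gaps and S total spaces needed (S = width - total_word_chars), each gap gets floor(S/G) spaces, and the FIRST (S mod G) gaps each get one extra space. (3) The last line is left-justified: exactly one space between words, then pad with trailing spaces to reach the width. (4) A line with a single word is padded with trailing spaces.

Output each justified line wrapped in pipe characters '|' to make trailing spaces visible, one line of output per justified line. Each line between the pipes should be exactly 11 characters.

Answer: |small  cold|
|bedroom    |
|year   wolf|
|go      sun|
|bread      |

Derivation:
Line 1: ['small', 'cold'] (min_width=10, slack=1)
Line 2: ['bedroom'] (min_width=7, slack=4)
Line 3: ['year', 'wolf'] (min_width=9, slack=2)
Line 4: ['go', 'sun'] (min_width=6, slack=5)
Line 5: ['bread'] (min_width=5, slack=6)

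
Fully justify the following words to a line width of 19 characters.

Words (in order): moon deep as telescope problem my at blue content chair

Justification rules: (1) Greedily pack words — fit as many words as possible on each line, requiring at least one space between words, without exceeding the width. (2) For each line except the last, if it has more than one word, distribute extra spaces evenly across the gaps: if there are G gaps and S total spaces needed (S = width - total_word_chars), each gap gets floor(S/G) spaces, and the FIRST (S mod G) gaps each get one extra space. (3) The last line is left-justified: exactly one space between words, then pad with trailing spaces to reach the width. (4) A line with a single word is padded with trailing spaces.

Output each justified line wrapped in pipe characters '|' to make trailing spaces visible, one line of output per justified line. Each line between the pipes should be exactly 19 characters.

Line 1: ['moon', 'deep', 'as'] (min_width=12, slack=7)
Line 2: ['telescope', 'problem'] (min_width=17, slack=2)
Line 3: ['my', 'at', 'blue', 'content'] (min_width=18, slack=1)
Line 4: ['chair'] (min_width=5, slack=14)

Answer: |moon     deep    as|
|telescope   problem|
|my  at blue content|
|chair              |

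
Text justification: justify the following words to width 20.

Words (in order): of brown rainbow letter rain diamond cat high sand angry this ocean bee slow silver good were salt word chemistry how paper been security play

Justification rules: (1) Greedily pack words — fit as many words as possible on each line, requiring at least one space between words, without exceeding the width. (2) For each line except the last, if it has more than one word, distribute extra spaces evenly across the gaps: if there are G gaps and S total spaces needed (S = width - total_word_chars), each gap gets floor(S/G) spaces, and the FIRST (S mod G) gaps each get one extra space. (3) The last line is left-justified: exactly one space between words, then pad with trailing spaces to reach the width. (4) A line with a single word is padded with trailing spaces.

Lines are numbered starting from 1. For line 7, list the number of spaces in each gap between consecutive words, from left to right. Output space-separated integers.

Answer: 4 4

Derivation:
Line 1: ['of', 'brown', 'rainbow'] (min_width=16, slack=4)
Line 2: ['letter', 'rain', 'diamond'] (min_width=19, slack=1)
Line 3: ['cat', 'high', 'sand', 'angry'] (min_width=19, slack=1)
Line 4: ['this', 'ocean', 'bee', 'slow'] (min_width=19, slack=1)
Line 5: ['silver', 'good', 'were'] (min_width=16, slack=4)
Line 6: ['salt', 'word', 'chemistry'] (min_width=19, slack=1)
Line 7: ['how', 'paper', 'been'] (min_width=14, slack=6)
Line 8: ['security', 'play'] (min_width=13, slack=7)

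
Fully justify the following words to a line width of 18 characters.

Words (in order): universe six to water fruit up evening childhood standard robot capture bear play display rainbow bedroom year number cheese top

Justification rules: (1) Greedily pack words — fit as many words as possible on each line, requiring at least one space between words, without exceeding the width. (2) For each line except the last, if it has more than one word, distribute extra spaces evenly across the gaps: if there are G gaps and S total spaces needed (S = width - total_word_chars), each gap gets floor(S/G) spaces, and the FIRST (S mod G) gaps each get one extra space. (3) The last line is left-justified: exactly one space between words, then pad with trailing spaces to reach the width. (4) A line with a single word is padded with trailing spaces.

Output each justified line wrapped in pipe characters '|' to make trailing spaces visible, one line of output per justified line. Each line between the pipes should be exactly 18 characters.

Answer: |universe   six  to|
|water   fruit   up|
|evening  childhood|
|standard     robot|
|capture  bear play|
|display    rainbow|
|bedroom       year|
|number cheese top |

Derivation:
Line 1: ['universe', 'six', 'to'] (min_width=15, slack=3)
Line 2: ['water', 'fruit', 'up'] (min_width=14, slack=4)
Line 3: ['evening', 'childhood'] (min_width=17, slack=1)
Line 4: ['standard', 'robot'] (min_width=14, slack=4)
Line 5: ['capture', 'bear', 'play'] (min_width=17, slack=1)
Line 6: ['display', 'rainbow'] (min_width=15, slack=3)
Line 7: ['bedroom', 'year'] (min_width=12, slack=6)
Line 8: ['number', 'cheese', 'top'] (min_width=17, slack=1)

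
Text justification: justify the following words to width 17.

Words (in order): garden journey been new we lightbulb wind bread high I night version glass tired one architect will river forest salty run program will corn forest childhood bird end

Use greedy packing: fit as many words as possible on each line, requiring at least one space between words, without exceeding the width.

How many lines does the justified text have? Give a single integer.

Answer: 12

Derivation:
Line 1: ['garden', 'journey'] (min_width=14, slack=3)
Line 2: ['been', 'new', 'we'] (min_width=11, slack=6)
Line 3: ['lightbulb', 'wind'] (min_width=14, slack=3)
Line 4: ['bread', 'high', 'I'] (min_width=12, slack=5)
Line 5: ['night', 'version'] (min_width=13, slack=4)
Line 6: ['glass', 'tired', 'one'] (min_width=15, slack=2)
Line 7: ['architect', 'will'] (min_width=14, slack=3)
Line 8: ['river', 'forest'] (min_width=12, slack=5)
Line 9: ['salty', 'run', 'program'] (min_width=17, slack=0)
Line 10: ['will', 'corn', 'forest'] (min_width=16, slack=1)
Line 11: ['childhood', 'bird'] (min_width=14, slack=3)
Line 12: ['end'] (min_width=3, slack=14)
Total lines: 12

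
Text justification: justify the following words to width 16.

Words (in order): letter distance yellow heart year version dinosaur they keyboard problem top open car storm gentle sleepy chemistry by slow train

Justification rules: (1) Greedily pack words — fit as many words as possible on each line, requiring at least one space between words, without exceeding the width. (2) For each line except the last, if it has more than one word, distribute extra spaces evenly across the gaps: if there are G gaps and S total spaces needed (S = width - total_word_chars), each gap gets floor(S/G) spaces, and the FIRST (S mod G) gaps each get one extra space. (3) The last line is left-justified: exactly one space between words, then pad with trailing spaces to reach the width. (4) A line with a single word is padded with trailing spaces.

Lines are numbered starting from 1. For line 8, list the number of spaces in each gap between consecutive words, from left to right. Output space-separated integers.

Line 1: ['letter', 'distance'] (min_width=15, slack=1)
Line 2: ['yellow', 'heart'] (min_width=12, slack=4)
Line 3: ['year', 'version'] (min_width=12, slack=4)
Line 4: ['dinosaur', 'they'] (min_width=13, slack=3)
Line 5: ['keyboard', 'problem'] (min_width=16, slack=0)
Line 6: ['top', 'open', 'car'] (min_width=12, slack=4)
Line 7: ['storm', 'gentle'] (min_width=12, slack=4)
Line 8: ['sleepy', 'chemistry'] (min_width=16, slack=0)
Line 9: ['by', 'slow', 'train'] (min_width=13, slack=3)

Answer: 1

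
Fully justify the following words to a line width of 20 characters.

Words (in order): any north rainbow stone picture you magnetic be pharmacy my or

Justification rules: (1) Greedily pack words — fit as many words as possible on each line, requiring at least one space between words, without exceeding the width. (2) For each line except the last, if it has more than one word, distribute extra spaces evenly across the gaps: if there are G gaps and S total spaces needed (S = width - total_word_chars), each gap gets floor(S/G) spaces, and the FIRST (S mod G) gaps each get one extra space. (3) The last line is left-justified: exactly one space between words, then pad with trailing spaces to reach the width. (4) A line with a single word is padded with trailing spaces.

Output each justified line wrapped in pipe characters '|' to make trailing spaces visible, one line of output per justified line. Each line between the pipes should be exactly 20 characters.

Answer: |any   north  rainbow|
|stone   picture  you|
|magnetic be pharmacy|
|my or               |

Derivation:
Line 1: ['any', 'north', 'rainbow'] (min_width=17, slack=3)
Line 2: ['stone', 'picture', 'you'] (min_width=17, slack=3)
Line 3: ['magnetic', 'be', 'pharmacy'] (min_width=20, slack=0)
Line 4: ['my', 'or'] (min_width=5, slack=15)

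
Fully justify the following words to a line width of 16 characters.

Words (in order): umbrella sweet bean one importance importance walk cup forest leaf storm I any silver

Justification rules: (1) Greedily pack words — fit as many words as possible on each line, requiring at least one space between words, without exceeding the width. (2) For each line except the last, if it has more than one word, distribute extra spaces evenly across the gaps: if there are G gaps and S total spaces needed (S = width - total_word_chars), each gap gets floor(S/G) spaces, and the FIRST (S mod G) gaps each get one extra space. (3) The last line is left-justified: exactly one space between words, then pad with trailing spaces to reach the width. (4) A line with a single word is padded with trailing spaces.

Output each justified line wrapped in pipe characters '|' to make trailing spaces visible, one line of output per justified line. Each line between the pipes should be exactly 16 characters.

Line 1: ['umbrella', 'sweet'] (min_width=14, slack=2)
Line 2: ['bean', 'one'] (min_width=8, slack=8)
Line 3: ['importance'] (min_width=10, slack=6)
Line 4: ['importance', 'walk'] (min_width=15, slack=1)
Line 5: ['cup', 'forest', 'leaf'] (min_width=15, slack=1)
Line 6: ['storm', 'I', 'any'] (min_width=11, slack=5)
Line 7: ['silver'] (min_width=6, slack=10)

Answer: |umbrella   sweet|
|bean         one|
|importance      |
|importance  walk|
|cup  forest leaf|
|storm    I   any|
|silver          |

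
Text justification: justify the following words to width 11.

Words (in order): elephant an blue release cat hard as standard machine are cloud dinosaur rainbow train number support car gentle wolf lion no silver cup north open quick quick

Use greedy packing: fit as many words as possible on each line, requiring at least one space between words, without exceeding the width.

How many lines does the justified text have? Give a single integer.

Line 1: ['elephant', 'an'] (min_width=11, slack=0)
Line 2: ['blue'] (min_width=4, slack=7)
Line 3: ['release', 'cat'] (min_width=11, slack=0)
Line 4: ['hard', 'as'] (min_width=7, slack=4)
Line 5: ['standard'] (min_width=8, slack=3)
Line 6: ['machine', 'are'] (min_width=11, slack=0)
Line 7: ['cloud'] (min_width=5, slack=6)
Line 8: ['dinosaur'] (min_width=8, slack=3)
Line 9: ['rainbow'] (min_width=7, slack=4)
Line 10: ['train'] (min_width=5, slack=6)
Line 11: ['number'] (min_width=6, slack=5)
Line 12: ['support', 'car'] (min_width=11, slack=0)
Line 13: ['gentle', 'wolf'] (min_width=11, slack=0)
Line 14: ['lion', 'no'] (min_width=7, slack=4)
Line 15: ['silver', 'cup'] (min_width=10, slack=1)
Line 16: ['north', 'open'] (min_width=10, slack=1)
Line 17: ['quick', 'quick'] (min_width=11, slack=0)
Total lines: 17

Answer: 17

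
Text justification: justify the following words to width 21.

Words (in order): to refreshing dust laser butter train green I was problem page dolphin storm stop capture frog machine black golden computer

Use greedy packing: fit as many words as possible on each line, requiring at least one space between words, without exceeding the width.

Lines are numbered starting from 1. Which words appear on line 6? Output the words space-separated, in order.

Line 1: ['to', 'refreshing', 'dust'] (min_width=18, slack=3)
Line 2: ['laser', 'butter', 'train'] (min_width=18, slack=3)
Line 3: ['green', 'I', 'was', 'problem'] (min_width=19, slack=2)
Line 4: ['page', 'dolphin', 'storm'] (min_width=18, slack=3)
Line 5: ['stop', 'capture', 'frog'] (min_width=17, slack=4)
Line 6: ['machine', 'black', 'golden'] (min_width=20, slack=1)
Line 7: ['computer'] (min_width=8, slack=13)

Answer: machine black golden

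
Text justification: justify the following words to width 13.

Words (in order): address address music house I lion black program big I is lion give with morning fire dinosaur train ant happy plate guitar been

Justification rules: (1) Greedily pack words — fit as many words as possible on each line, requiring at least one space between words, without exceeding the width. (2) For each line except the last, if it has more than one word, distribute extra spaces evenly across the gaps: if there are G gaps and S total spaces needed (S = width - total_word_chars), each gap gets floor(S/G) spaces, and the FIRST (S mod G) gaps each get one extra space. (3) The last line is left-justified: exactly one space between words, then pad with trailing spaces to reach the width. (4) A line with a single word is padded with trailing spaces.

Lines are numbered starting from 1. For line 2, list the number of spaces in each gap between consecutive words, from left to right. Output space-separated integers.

Answer: 1

Derivation:
Line 1: ['address'] (min_width=7, slack=6)
Line 2: ['address', 'music'] (min_width=13, slack=0)
Line 3: ['house', 'I', 'lion'] (min_width=12, slack=1)
Line 4: ['black', 'program'] (min_width=13, slack=0)
Line 5: ['big', 'I', 'is', 'lion'] (min_width=13, slack=0)
Line 6: ['give', 'with'] (min_width=9, slack=4)
Line 7: ['morning', 'fire'] (min_width=12, slack=1)
Line 8: ['dinosaur'] (min_width=8, slack=5)
Line 9: ['train', 'ant'] (min_width=9, slack=4)
Line 10: ['happy', 'plate'] (min_width=11, slack=2)
Line 11: ['guitar', 'been'] (min_width=11, slack=2)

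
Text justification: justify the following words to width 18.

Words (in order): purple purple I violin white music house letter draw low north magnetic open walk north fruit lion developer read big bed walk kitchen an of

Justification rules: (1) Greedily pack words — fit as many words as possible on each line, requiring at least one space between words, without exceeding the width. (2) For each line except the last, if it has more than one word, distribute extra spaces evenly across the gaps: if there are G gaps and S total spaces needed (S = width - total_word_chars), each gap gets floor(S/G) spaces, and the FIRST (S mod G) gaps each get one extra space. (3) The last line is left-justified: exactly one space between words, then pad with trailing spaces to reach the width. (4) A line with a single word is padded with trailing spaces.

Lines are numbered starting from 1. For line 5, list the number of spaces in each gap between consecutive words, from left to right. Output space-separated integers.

Answer: 3 2

Derivation:
Line 1: ['purple', 'purple', 'I'] (min_width=15, slack=3)
Line 2: ['violin', 'white', 'music'] (min_width=18, slack=0)
Line 3: ['house', 'letter', 'draw'] (min_width=17, slack=1)
Line 4: ['low', 'north', 'magnetic'] (min_width=18, slack=0)
Line 5: ['open', 'walk', 'north'] (min_width=15, slack=3)
Line 6: ['fruit', 'lion'] (min_width=10, slack=8)
Line 7: ['developer', 'read', 'big'] (min_width=18, slack=0)
Line 8: ['bed', 'walk', 'kitchen'] (min_width=16, slack=2)
Line 9: ['an', 'of'] (min_width=5, slack=13)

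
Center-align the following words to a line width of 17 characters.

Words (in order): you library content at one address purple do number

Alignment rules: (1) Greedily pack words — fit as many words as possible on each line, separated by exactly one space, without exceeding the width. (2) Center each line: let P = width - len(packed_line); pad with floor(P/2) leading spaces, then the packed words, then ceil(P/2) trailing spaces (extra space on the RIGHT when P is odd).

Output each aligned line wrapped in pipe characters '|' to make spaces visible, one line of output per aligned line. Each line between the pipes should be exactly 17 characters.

Answer: |   you library   |
| content at one  |
|address purple do|
|     number      |

Derivation:
Line 1: ['you', 'library'] (min_width=11, slack=6)
Line 2: ['content', 'at', 'one'] (min_width=14, slack=3)
Line 3: ['address', 'purple', 'do'] (min_width=17, slack=0)
Line 4: ['number'] (min_width=6, slack=11)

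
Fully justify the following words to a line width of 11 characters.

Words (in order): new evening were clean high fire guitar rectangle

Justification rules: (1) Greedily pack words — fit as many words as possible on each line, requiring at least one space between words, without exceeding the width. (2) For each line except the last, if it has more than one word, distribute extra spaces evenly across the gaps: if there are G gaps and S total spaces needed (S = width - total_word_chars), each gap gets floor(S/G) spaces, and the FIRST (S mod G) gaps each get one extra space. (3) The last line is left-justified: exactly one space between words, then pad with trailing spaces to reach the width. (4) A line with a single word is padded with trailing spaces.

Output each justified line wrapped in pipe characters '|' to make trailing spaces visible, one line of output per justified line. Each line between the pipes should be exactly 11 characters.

Line 1: ['new', 'evening'] (min_width=11, slack=0)
Line 2: ['were', 'clean'] (min_width=10, slack=1)
Line 3: ['high', 'fire'] (min_width=9, slack=2)
Line 4: ['guitar'] (min_width=6, slack=5)
Line 5: ['rectangle'] (min_width=9, slack=2)

Answer: |new evening|
|were  clean|
|high   fire|
|guitar     |
|rectangle  |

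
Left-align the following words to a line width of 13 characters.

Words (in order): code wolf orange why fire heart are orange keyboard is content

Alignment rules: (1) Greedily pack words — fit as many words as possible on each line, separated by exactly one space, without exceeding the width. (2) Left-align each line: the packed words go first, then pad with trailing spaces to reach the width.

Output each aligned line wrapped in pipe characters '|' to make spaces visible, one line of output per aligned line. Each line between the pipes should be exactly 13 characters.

Answer: |code wolf    |
|orange why   |
|fire heart   |
|are orange   |
|keyboard is  |
|content      |

Derivation:
Line 1: ['code', 'wolf'] (min_width=9, slack=4)
Line 2: ['orange', 'why'] (min_width=10, slack=3)
Line 3: ['fire', 'heart'] (min_width=10, slack=3)
Line 4: ['are', 'orange'] (min_width=10, slack=3)
Line 5: ['keyboard', 'is'] (min_width=11, slack=2)
Line 6: ['content'] (min_width=7, slack=6)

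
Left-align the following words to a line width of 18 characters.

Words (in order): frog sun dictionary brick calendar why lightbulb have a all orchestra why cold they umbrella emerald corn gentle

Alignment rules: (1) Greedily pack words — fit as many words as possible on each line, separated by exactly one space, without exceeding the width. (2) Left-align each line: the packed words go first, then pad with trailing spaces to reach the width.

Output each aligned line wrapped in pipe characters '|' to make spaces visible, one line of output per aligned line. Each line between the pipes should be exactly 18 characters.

Line 1: ['frog', 'sun'] (min_width=8, slack=10)
Line 2: ['dictionary', 'brick'] (min_width=16, slack=2)
Line 3: ['calendar', 'why'] (min_width=12, slack=6)
Line 4: ['lightbulb', 'have', 'a'] (min_width=16, slack=2)
Line 5: ['all', 'orchestra', 'why'] (min_width=17, slack=1)
Line 6: ['cold', 'they', 'umbrella'] (min_width=18, slack=0)
Line 7: ['emerald', 'corn'] (min_width=12, slack=6)
Line 8: ['gentle'] (min_width=6, slack=12)

Answer: |frog sun          |
|dictionary brick  |
|calendar why      |
|lightbulb have a  |
|all orchestra why |
|cold they umbrella|
|emerald corn      |
|gentle            |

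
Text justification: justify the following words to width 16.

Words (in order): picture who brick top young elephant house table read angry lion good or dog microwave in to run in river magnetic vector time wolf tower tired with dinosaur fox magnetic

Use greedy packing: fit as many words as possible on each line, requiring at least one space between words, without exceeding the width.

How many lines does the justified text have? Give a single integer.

Line 1: ['picture', 'who'] (min_width=11, slack=5)
Line 2: ['brick', 'top', 'young'] (min_width=15, slack=1)
Line 3: ['elephant', 'house'] (min_width=14, slack=2)
Line 4: ['table', 'read', 'angry'] (min_width=16, slack=0)
Line 5: ['lion', 'good', 'or', 'dog'] (min_width=16, slack=0)
Line 6: ['microwave', 'in', 'to'] (min_width=15, slack=1)
Line 7: ['run', 'in', 'river'] (min_width=12, slack=4)
Line 8: ['magnetic', 'vector'] (min_width=15, slack=1)
Line 9: ['time', 'wolf', 'tower'] (min_width=15, slack=1)
Line 10: ['tired', 'with'] (min_width=10, slack=6)
Line 11: ['dinosaur', 'fox'] (min_width=12, slack=4)
Line 12: ['magnetic'] (min_width=8, slack=8)
Total lines: 12

Answer: 12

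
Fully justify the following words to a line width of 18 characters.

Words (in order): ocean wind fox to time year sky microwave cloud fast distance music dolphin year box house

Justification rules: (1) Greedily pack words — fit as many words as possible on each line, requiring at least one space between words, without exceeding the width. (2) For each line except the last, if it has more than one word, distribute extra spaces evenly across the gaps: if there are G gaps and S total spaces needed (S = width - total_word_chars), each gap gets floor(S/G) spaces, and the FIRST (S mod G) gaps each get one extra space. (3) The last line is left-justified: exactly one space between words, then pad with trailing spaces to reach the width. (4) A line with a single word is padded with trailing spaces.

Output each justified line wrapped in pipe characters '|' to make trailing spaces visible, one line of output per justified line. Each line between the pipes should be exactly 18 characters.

Line 1: ['ocean', 'wind', 'fox', 'to'] (min_width=17, slack=1)
Line 2: ['time', 'year', 'sky'] (min_width=13, slack=5)
Line 3: ['microwave', 'cloud'] (min_width=15, slack=3)
Line 4: ['fast', 'distance'] (min_width=13, slack=5)
Line 5: ['music', 'dolphin', 'year'] (min_width=18, slack=0)
Line 6: ['box', 'house'] (min_width=9, slack=9)

Answer: |ocean  wind fox to|
|time    year   sky|
|microwave    cloud|
|fast      distance|
|music dolphin year|
|box house         |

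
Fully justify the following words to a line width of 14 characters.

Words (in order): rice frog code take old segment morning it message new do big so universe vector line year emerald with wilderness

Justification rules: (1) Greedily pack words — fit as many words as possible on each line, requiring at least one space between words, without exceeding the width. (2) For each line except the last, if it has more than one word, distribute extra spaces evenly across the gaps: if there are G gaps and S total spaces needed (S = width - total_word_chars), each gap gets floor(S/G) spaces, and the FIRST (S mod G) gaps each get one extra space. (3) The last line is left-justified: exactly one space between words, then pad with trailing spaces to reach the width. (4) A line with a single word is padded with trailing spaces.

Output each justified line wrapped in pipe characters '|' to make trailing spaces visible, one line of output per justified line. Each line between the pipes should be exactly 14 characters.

Answer: |rice frog code|
|take       old|
|segment       |
|morning     it|
|message new do|
|big         so|
|universe      |
|vector    line|
|year   emerald|
|with          |
|wilderness    |

Derivation:
Line 1: ['rice', 'frog', 'code'] (min_width=14, slack=0)
Line 2: ['take', 'old'] (min_width=8, slack=6)
Line 3: ['segment'] (min_width=7, slack=7)
Line 4: ['morning', 'it'] (min_width=10, slack=4)
Line 5: ['message', 'new', 'do'] (min_width=14, slack=0)
Line 6: ['big', 'so'] (min_width=6, slack=8)
Line 7: ['universe'] (min_width=8, slack=6)
Line 8: ['vector', 'line'] (min_width=11, slack=3)
Line 9: ['year', 'emerald'] (min_width=12, slack=2)
Line 10: ['with'] (min_width=4, slack=10)
Line 11: ['wilderness'] (min_width=10, slack=4)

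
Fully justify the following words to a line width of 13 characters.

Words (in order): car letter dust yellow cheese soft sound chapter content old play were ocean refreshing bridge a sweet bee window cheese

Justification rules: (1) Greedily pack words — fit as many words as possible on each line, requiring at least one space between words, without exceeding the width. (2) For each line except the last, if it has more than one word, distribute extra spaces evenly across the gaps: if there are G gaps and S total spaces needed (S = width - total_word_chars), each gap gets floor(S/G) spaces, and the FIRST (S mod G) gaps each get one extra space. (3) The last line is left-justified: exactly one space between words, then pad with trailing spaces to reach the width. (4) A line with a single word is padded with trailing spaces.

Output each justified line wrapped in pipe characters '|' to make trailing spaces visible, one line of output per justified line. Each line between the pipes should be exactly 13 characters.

Line 1: ['car', 'letter'] (min_width=10, slack=3)
Line 2: ['dust', 'yellow'] (min_width=11, slack=2)
Line 3: ['cheese', 'soft'] (min_width=11, slack=2)
Line 4: ['sound', 'chapter'] (min_width=13, slack=0)
Line 5: ['content', 'old'] (min_width=11, slack=2)
Line 6: ['play', 'were'] (min_width=9, slack=4)
Line 7: ['ocean'] (min_width=5, slack=8)
Line 8: ['refreshing'] (min_width=10, slack=3)
Line 9: ['bridge', 'a'] (min_width=8, slack=5)
Line 10: ['sweet', 'bee'] (min_width=9, slack=4)
Line 11: ['window', 'cheese'] (min_width=13, slack=0)

Answer: |car    letter|
|dust   yellow|
|cheese   soft|
|sound chapter|
|content   old|
|play     were|
|ocean        |
|refreshing   |
|bridge      a|
|sweet     bee|
|window cheese|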